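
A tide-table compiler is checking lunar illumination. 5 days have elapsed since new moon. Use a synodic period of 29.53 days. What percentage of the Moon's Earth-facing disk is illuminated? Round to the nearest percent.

Phase angle: θ = 360°·(5 d)/(29.53 d) = 61.0°.
cos 61.0° = 0.485, so f = (1 − 0.485)/2 = 0.257, so 26%.

26%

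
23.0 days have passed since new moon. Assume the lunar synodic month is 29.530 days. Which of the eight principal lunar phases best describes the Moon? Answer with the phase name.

θ ≈ 360° × 23.0/29.530 = 280°, which falls in the last quarter sector.

last quarter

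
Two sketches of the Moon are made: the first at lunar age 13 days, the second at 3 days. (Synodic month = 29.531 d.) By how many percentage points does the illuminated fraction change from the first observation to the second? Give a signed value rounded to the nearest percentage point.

-87 pp

θ₁ = 360° × 13/29.531 = 158.5°, f₁ = (1 − cos θ₁)/2 = 0.965.
θ₂ = 360° × 3/29.531 = 36.6°, f₂ = (1 − cos θ₂)/2 = 0.098.
Change = f₂ − f₁ = -0.867 → -87 percentage points.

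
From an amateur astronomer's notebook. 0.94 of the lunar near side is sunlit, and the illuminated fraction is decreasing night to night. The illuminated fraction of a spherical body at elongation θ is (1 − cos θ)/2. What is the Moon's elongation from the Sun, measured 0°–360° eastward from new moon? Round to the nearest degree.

208°

cos θ = 1 − 2f = -0.880, giving a principal value of 151.6°.
Since the Moon is past full (waning), take the reflex angle: θ = 360° − 151.6° = 208.4°.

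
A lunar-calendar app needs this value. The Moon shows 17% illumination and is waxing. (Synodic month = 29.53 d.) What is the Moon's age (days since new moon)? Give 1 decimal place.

cos θ = 1 − 2f = 0.660, giving a principal value of 48.7°.
Waxing ⇒ before full, so θ = 48.7°.
At 360°/29.53 d per day, 48.7° corresponds to 3.99 days.

4.0 days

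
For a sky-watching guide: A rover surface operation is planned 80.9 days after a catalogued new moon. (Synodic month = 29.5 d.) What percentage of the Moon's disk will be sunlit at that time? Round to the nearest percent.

80.9/29.5 = 2.742 lunations, so 2 complete cycles and 21.90 d into the next.
The Moon has covered 21.90/29.5 of its cycle, so θ ≈ 360° × 21.90/29.5 = 267.3°.
With cos θ = (-0.048), the lit fraction is (1 − (-0.048))/2 ≈ 0.524, so 52%.

52%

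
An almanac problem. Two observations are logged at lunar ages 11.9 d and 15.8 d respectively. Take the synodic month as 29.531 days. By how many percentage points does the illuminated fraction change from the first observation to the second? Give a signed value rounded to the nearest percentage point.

+8 pp

θ₁ = 360° × 11.9/29.531 = 145.1°, f₁ = (1 − cos θ₁)/2 = 0.910.
θ₂ = 360° × 15.8/29.531 = 192.6°, f₂ = (1 − cos θ₂)/2 = 0.988.
Change = f₂ − f₁ = +0.078 → +8 percentage points.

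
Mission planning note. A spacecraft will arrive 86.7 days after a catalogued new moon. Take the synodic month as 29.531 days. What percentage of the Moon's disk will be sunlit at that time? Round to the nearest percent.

4%

Reduce mod P: 86.7 − 2×29.531 = 27.64 d into the current lunation.
Elongation θ = 360° × 27.64/29.531 ≈ 336.9°.
Illuminated fraction = (1 − cos 336.9°)/2 = (1 − 0.920)/2 ≈ 0.040, so 4%.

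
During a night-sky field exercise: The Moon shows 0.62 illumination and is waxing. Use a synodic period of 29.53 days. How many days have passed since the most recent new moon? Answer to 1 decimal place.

cos θ = 1 − 2f = -0.240, giving a principal value of 103.9°.
Before full moon the principal value applies: θ = 103.9°.
That fraction of the synodic month is 103.9/360 × 29.53 d ≈ 8.52 d.

8.5 days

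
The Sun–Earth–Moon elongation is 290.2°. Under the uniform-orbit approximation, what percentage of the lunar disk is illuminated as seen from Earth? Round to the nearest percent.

f = (1 − cos 290.2°)/2 = (1 − 0.345)/2 ≈ 0.327, i.e. 33%.

33%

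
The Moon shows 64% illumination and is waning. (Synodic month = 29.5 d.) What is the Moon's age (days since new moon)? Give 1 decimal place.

20.8 days

cos θ = 1 − 2f = -0.280, giving a principal value of 106.3°.
Since the Moon is past full (waning), take the reflex angle: θ = 360° − 106.3° = 253.7°.
That fraction of the synodic month is 253.7/360 × 29.5 d ≈ 20.79 d.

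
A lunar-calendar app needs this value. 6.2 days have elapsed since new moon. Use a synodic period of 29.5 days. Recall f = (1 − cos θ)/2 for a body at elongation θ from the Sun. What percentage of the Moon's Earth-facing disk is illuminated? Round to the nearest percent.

Phase angle: θ = 360°·(6.2 d)/(29.5 d) = 75.7°.
cos 75.7° = 0.248, so f = (1 − 0.248)/2 = 0.376, so 38%.

38%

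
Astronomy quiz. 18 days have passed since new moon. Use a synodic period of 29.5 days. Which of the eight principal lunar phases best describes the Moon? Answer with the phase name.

θ ≈ 360° × 18/29.5 = 220°, which falls in the waning gibbous sector.

waning gibbous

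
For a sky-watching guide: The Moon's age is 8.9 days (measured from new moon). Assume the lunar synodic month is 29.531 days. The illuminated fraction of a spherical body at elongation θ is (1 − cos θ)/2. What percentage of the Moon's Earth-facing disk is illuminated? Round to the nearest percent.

66%

Phase angle: θ = 360°·(8.9 d)/(29.531 d) = 108.5°.
cos 108.5° = (-0.317), so f = (1 − (-0.317))/2 = 0.659, so 66%.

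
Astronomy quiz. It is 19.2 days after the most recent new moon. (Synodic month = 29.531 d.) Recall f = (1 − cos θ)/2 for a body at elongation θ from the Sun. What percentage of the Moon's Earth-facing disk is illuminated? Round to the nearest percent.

The Moon has covered 19.2/29.531 of its cycle, so θ ≈ 360° × 19.2/29.531 = 234.1°.
cos 234.1° = (-0.587), so f = (1 − (-0.587))/2 = 0.793, so 79%.

79%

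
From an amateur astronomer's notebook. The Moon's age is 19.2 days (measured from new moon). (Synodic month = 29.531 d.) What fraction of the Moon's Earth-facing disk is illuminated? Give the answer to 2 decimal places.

Elongation θ = 360° × 19.2/29.531 ≈ 234.1°.
With cos θ = (-0.587), the lit fraction is (1 − (-0.587))/2 ≈ 0.793.

0.79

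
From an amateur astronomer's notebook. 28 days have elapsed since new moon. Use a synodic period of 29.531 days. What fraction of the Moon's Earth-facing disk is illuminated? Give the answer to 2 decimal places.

Elongation θ = 360° × 28/29.531 ≈ 341.3°.
cos 341.3° = 0.947, so f = (1 − 0.947)/2 = 0.026.

0.03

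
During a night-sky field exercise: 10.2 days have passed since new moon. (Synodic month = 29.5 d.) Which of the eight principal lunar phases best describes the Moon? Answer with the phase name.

θ ≈ 360° × 10.2/29.5 = 124°, which falls in the waxing gibbous sector.

waxing gibbous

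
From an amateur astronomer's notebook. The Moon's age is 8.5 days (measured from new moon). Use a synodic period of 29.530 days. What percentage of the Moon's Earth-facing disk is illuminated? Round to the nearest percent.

The Moon has covered 8.5/29.530 of its cycle, so θ ≈ 360° × 8.5/29.530 = 103.6°.
With cos θ = (-0.236), the lit fraction is (1 − (-0.236))/2 ≈ 0.618, so 62%.

62%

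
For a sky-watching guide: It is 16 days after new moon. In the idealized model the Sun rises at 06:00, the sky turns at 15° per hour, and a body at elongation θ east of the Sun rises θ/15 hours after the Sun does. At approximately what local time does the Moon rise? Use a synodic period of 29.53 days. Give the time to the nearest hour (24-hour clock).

The Moon has covered 16/29.53 of its cycle, so θ ≈ 360° × 16/29.53 = 195.1°.
Delay after the Sun = 195.1° / (15°/h) ≈ 13.00 h.
06:00 + 13.00 h ≈ 19:00 → 19:00 to the nearest hour.

19:00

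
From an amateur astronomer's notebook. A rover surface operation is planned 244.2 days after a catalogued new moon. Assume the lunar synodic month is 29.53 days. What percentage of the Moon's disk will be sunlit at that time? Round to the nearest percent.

Reduce mod P: 244.2 − 8×29.53 = 7.96 d into the current lunation.
Elongation θ = 360° × 7.96/29.53 ≈ 97.0°.
With cos θ = (-0.123), the lit fraction is (1 − (-0.123))/2 ≈ 0.561, so 56%.

56%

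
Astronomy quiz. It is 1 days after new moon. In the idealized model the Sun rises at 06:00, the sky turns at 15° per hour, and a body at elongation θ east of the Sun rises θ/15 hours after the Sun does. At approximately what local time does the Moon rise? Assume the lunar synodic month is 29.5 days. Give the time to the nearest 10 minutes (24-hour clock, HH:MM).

Elongation θ = 360° × 1/29.5 ≈ 12.2°.
At 15° of sky rotation per hour, 12.2° corresponds to a 0.81 h lag.
06:00 + 0.814 h ≈ 06:49 → 06:50 to the nearest ten minutes.

06:50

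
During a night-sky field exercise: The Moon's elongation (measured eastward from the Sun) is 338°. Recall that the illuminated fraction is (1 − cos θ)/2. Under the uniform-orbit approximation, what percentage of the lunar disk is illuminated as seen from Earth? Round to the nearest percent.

Half-versine of 338°: (1 − 0.927)/2 = 0.036, i.e. 4%.

4%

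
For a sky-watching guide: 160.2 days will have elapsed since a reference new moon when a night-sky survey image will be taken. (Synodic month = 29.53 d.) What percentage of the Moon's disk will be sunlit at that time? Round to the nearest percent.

Reduce mod P: 160.2 − 5×29.53 = 12.55 d into the current lunation.
The Moon has covered 12.55/29.53 of its cycle, so θ ≈ 360° × 12.55/29.53 = 153.0°.
With cos θ = (-0.891), the lit fraction is (1 − (-0.891))/2 ≈ 0.945, so 95%.

95%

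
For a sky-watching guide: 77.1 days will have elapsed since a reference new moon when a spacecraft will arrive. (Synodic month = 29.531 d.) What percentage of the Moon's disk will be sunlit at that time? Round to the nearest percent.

77.1 d spans 2 complete synodic months (2 × 29.531 = 59.06 d) plus 18.04 d.
The Moon has covered 18.04/29.531 of its cycle, so θ ≈ 360° × 18.04/29.531 = 219.9°.
With cos θ = (-0.767), the lit fraction is (1 − (-0.767))/2 ≈ 0.884, so 88%.

88%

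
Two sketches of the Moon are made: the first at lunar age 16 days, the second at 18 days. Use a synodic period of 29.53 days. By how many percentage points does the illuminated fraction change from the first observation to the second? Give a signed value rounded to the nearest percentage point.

First observation: θ = 360°·16/29.53 = 195.1°, so f = 0.983.
Second observation: θ = 219.4°, f = 0.886.
Δf = 0.886 − 0.983 = -0.097, i.e. -10 pp.

-10 pp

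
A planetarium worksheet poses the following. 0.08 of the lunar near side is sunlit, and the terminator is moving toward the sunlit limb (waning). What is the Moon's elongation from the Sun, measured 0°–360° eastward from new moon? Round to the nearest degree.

Invert f = (1 − cos θ)/2 to get cos θ = 1 − 2(0.08) = 0.840, hence θ₀ = arccos 0.840 = 32.9°.
A waning Moon lies in 180°–360°, so θ = 360° − 32.9° = 327.1°.

327°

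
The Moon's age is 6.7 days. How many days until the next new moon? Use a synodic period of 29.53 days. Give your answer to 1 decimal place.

The next new moon completes the synodic month: 29.53 − 6.7 = 22.830 days.

22.8 days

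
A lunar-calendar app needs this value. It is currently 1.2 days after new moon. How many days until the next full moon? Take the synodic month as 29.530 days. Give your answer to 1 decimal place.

Full moon occurs at elongation 180°, i.e. at age 29.530 × 180/360 = 14.765 d.
That is 14.765 − 1.2 = 13.565 days ahead.

13.6 days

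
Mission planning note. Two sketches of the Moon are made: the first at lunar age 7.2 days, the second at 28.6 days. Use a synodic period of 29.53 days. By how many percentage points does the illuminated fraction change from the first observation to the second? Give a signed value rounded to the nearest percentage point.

θ₁ = 360° × 7.2/29.53 = 87.8°, f₁ = (1 − cos θ₁)/2 = 0.481.
θ₂ = 360° × 28.6/29.53 = 348.7°, f₂ = (1 − cos θ₂)/2 = 0.010.
Change = f₂ − f₁ = -0.471 → -47 percentage points.

-47 percentage points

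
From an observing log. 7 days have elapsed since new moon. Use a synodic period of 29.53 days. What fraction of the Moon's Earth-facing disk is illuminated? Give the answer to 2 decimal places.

The Moon has covered 7/29.53 of its cycle, so θ ≈ 360° × 7/29.53 = 85.3°.
cos 85.3° = 0.081, so f = (1 − 0.081)/2 = 0.459.

0.46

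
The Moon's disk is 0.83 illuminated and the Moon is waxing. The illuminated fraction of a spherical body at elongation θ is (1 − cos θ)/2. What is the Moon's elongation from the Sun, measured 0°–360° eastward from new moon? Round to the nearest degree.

131°

cos θ = 1 − 2f = -0.660, giving a principal value of 131.3°.
The Moon is waxing (0°–180°), so θ = 131.3° directly.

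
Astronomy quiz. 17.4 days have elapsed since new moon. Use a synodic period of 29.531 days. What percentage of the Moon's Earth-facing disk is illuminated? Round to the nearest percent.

92%

Phase angle: θ = 360°·(17.4 d)/(29.531 d) = 212.1°.
cos 212.1° = (-0.847), so f = (1 − (-0.847))/2 = 0.923, so 92%.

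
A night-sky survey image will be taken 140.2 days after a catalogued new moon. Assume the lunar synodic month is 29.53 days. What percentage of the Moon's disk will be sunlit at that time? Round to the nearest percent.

Reduce mod P: 140.2 − 4×29.53 = 22.08 d into the current lunation.
The Moon has covered 22.08/29.53 of its cycle, so θ ≈ 360° × 22.08/29.53 = 269.2°.
cos 269.2° = (-0.014), so f = (1 − (-0.014))/2 = 0.507, so 51%.

51%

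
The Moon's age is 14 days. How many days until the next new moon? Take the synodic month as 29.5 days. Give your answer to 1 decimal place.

The next new moon completes the synodic month: 29.5 − 14 = 15.500 days.

15.5 days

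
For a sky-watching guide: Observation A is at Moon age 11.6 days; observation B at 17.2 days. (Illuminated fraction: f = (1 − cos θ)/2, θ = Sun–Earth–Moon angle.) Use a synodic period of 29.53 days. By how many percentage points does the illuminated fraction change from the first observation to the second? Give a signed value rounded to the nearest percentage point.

+4 pp

θ₁ = 360° × 11.6/29.53 = 141.4°, f₁ = (1 − cos θ₁)/2 = 0.891.
θ₂ = 360° × 17.2/29.53 = 209.7°, f₂ = (1 − cos θ₂)/2 = 0.934.
Change = f₂ − f₁ = +0.044 → +4 percentage points.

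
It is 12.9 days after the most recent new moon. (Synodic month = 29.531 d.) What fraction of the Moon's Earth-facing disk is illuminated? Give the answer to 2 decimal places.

0.96

The Moon has covered 12.9/29.531 of its cycle, so θ ≈ 360° × 12.9/29.531 = 157.3°.
Illuminated fraction = (1 − cos 157.3°)/2 = (1 − (-0.922))/2 ≈ 0.961.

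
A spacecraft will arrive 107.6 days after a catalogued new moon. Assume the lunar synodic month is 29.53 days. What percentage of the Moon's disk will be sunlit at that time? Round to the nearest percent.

107.6/29.53 = 3.644 lunations, so 3 complete cycles and 19.01 d into the next.
Elongation θ = 360° × 19.01/29.53 ≈ 231.8°.
Illuminated fraction = (1 − cos 231.8°)/2 = (1 − (-0.619))/2 ≈ 0.810, so 81%.

81%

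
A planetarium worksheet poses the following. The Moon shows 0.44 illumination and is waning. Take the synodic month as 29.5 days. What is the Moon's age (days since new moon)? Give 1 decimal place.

22.7 days

From f = (1 − cos θ)/2: cos θ = 1 − 2×0.44 = 0.120; arccos → 83.1°.
Waning ⇒ past full, so θ = 360° − 83.1° = 276.9°.
That fraction of the synodic month is 276.9/360 × 29.5 d ≈ 22.69 d.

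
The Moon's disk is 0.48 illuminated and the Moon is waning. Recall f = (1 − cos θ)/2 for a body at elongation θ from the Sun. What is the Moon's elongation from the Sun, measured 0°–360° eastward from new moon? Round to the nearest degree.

From f = (1 − cos θ)/2: cos θ = 1 − 2×0.48 = 0.040; arccos → 87.7°.
Waning ⇒ past full, so θ = 360° − 87.7° = 272.3°.

272°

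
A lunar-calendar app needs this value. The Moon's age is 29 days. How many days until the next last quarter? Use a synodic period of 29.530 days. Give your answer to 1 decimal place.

22.7 days

Last quarter is 0.75 of the way through the cycle: age 0.75 × 29.530 = 22.148 d.
This lunation's last quarter (22.148 d) has passed, so add one period: 51.678 − 29 = 22.678 days.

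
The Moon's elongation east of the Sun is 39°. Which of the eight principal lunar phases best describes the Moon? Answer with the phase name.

waxing crescent

The waxing crescent sector spans roughly 22°–68°; 39° falls inside it.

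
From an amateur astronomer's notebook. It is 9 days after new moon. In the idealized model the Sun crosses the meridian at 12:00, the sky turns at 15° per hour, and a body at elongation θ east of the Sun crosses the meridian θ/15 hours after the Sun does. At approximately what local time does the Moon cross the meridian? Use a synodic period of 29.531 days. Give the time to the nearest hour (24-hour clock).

19:00

Elongation θ = 360° × 9/29.531 ≈ 109.7°.
The Moon trails the Sun by θ/15 = 109.7/15 ≈ 7.31 hours.
12:00 + 7.31 h ≈ 19:19 → 19:00 to the nearest hour.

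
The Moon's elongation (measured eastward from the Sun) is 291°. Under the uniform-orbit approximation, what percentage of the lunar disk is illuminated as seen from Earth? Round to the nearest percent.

cos 291° = 0.358, so f = (1 − 0.358)/2 = 0.321, i.e. 32%.

32%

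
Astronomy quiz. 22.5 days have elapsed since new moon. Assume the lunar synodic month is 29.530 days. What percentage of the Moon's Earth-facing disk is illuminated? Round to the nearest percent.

Phase angle: θ = 360°·(22.5 d)/(29.530 d) = 274.3°.
Illuminated fraction = (1 − cos 274.3°)/2 = (1 − 0.075)/2 ≈ 0.463, so 46%.

46%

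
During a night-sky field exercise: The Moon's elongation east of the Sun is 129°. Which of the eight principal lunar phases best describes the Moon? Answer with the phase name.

waxing gibbous

129° lies in the waxing gibbous sector of the 8-phase cycle.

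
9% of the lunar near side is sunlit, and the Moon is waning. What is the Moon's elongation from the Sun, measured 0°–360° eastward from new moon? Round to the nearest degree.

cos θ = 1 − 2f = 0.820, giving a principal value of 34.9°.
Since the Moon is past full (waning), take the reflex angle: θ = 360° − 34.9° = 325.1°.

325°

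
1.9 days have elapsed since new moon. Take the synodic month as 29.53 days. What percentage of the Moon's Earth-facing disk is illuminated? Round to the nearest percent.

Phase angle: θ = 360°·(1.9 d)/(29.53 d) = 23.2°.
Illuminated fraction = (1 − cos 23.2°)/2 = (1 − 0.919)/2 ≈ 0.040, so 4%.

4%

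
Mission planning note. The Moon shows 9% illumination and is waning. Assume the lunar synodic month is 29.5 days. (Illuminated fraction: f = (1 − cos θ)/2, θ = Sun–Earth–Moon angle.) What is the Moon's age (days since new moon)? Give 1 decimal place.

26.6 days

Invert f = (1 − cos θ)/2 to get cos θ = 1 − 2(0.09) = 0.820, hence θ₀ = arccos 0.820 = 34.9°.
Since the Moon is past full (waning), take the reflex angle: θ = 360° − 34.9° = 325.1°.
That fraction of the synodic month is 325.1/360 × 29.5 d ≈ 26.64 d.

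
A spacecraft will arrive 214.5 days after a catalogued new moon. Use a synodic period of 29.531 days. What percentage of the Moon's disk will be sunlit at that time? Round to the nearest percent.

54%

Reduce mod P: 214.5 − 7×29.531 = 7.78 d into the current lunation.
Elongation θ = 360° × 7.78/29.531 ≈ 94.9°.
cos 94.9° = (-0.085), so f = (1 − (-0.085))/2 = 0.543, so 54%.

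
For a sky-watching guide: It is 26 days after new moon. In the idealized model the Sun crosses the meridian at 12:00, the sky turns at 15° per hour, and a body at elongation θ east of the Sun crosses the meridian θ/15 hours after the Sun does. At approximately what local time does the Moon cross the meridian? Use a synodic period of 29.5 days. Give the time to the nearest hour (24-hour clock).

09:00

The Moon has covered 26/29.5 of its cycle, so θ ≈ 360° × 26/29.5 = 317.3°.
At 15° of sky rotation per hour, 317.3° corresponds to a 21.15 h lag.
12:00 + 21.15 h ≈ 09:09 → 09:00 to the nearest hour.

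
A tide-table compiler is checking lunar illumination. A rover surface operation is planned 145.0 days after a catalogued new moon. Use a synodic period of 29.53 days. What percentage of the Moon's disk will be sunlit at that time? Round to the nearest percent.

8%

Reduce mod P: 145.0 − 4×29.53 = 26.88 d into the current lunation.
The Moon has covered 26.88/29.53 of its cycle, so θ ≈ 360° × 26.88/29.53 = 327.7°.
With cos θ = 0.845, the lit fraction is (1 − 0.845)/2 ≈ 0.077, so 8%.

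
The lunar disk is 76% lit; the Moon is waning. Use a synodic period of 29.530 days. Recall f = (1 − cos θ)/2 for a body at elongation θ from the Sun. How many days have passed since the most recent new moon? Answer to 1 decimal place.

19.6 days

Invert f = (1 − cos θ)/2 to get cos θ = 1 − 2(0.76) = -0.520, hence θ₀ = arccos -0.520 = 121.3°.
A waning Moon lies in 180°–360°, so θ = 360° − 121.3° = 238.7°.
Age = 29.530 × 238.7°/360° ≈ 19.58 days.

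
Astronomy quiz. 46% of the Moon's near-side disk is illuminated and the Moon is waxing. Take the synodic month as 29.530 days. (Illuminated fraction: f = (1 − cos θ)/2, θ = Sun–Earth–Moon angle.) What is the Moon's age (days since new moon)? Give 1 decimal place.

7.0 days

Invert f = (1 − cos θ)/2 to get cos θ = 1 − 2(0.46) = 0.080, hence θ₀ = arccos 0.080 = 85.4°.
The Moon is waxing (0°–180°), so θ = 85.4° directly.
Age = 29.530 × 85.4°/360° ≈ 7.01 days.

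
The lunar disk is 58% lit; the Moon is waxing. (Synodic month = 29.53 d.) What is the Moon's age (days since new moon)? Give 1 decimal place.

8.1 days

From f = (1 − cos θ)/2: cos θ = 1 − 2×0.58 = -0.160; arccos → 99.2°.
Waxing ⇒ before full, so θ = 99.2°.
That fraction of the synodic month is 99.2/360 × 29.53 d ≈ 8.14 d.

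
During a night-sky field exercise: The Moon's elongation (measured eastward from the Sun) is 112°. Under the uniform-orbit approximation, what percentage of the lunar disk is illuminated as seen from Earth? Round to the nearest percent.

f = (1 − cos 112°)/2 = (1 − (-0.375))/2 ≈ 0.687, i.e. 69%.

69%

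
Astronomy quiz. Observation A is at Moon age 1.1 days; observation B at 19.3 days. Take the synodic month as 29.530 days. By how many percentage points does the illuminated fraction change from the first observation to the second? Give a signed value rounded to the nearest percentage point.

θ₁ = 360° × 1.1/29.530 = 13.4°, f₁ = (1 − cos θ₁)/2 = 0.014.
θ₂ = 360° × 19.3/29.530 = 235.3°, f₂ = (1 − cos θ₂)/2 = 0.785.
Change = f₂ − f₁ = +0.771 → +77 percentage points.

+77 percentage points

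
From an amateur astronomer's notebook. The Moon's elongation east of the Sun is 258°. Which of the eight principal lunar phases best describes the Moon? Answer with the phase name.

last quarter

258° lies in the last quarter sector of the 8-phase cycle.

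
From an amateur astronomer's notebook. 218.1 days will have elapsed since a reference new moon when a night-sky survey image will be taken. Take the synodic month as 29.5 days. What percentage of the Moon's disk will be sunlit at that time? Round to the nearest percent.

89%

218.1/29.5 = 7.393 lunations, so 7 complete cycles and 11.60 d into the next.
Elongation θ = 360° × 11.60/29.5 ≈ 141.6°.
With cos θ = (-0.783), the lit fraction is (1 − (-0.783))/2 ≈ 0.892, so 89%.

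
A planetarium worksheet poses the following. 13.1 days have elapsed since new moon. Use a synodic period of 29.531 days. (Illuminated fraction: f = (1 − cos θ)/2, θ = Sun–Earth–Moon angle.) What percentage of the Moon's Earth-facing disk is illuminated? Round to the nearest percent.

97%

Elongation θ = 360° × 13.1/29.531 ≈ 159.7°.
With cos θ = (-0.938), the lit fraction is (1 − (-0.938))/2 ≈ 0.969, so 97%.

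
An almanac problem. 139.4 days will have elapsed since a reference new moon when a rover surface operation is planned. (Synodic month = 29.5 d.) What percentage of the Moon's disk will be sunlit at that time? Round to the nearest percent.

139.4/29.5 = 4.725 lunations, so 4 complete cycles and 21.40 d into the next.
The Moon has covered 21.40/29.5 of its cycle, so θ ≈ 360° × 21.40/29.5 = 261.2°.
Illuminated fraction = (1 − cos 261.2°)/2 = (1 − (-0.154))/2 ≈ 0.577, so 58%.

58%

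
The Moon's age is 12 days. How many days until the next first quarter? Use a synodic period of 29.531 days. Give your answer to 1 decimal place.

24.9 days

First quarter occurs at elongation 90°, i.e. at age 29.531 × 90/360 = 7.383 d.
This lunation's first quarter (7.383 d) has passed, so add one period: 36.914 − 12 = 24.914 days.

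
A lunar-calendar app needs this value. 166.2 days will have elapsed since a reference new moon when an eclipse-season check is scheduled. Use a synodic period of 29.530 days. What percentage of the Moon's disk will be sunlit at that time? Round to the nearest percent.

85%

Reduce mod P: 166.2 − 5×29.530 = 18.55 d into the current lunation.
Phase angle: θ = 360°·(18.55 d)/(29.530 d) = 226.1°.
With cos θ = (-0.693), the lit fraction is (1 − (-0.693))/2 ≈ 0.846, so 85%.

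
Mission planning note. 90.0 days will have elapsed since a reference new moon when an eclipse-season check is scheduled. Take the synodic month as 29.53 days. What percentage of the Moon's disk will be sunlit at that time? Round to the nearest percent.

2%

90.0/29.53 = 3.048 lunations, so 3 complete cycles and 1.41 d into the next.
The Moon has covered 1.41/29.53 of its cycle, so θ ≈ 360° × 1.41/29.53 = 17.2°.
Illuminated fraction = (1 − cos 17.2°)/2 = (1 − 0.955)/2 ≈ 0.022, so 2%.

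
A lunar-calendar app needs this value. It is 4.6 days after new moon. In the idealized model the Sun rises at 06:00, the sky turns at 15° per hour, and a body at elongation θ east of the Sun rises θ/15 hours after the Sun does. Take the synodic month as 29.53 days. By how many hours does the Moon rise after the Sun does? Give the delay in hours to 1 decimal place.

Phase angle: θ = 360°·(4.6 d)/(29.53 d) = 56.1°.
Delay after the Sun = 56.1° / (15°/h) ≈ 3.74 h.
So the Moon rises 3.74 h after the Sun.

3.7 h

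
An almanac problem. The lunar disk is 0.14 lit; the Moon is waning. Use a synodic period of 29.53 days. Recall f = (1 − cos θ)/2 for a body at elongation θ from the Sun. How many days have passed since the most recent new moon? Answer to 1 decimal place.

cos θ = 1 − 2f = 0.720, giving a principal value of 43.9°.
A waning Moon lies in 180°–360°, so θ = 360° − 43.9° = 316.1°.
Age = 29.53 × 316.1°/360° ≈ 25.93 days.

25.9 days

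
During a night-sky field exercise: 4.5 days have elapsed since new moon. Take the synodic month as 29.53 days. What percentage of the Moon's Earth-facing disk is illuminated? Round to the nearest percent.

Elongation θ = 360° × 4.5/29.53 ≈ 54.9°.
cos 54.9° = 0.576, so f = (1 − 0.576)/2 = 0.212, so 21%.

21%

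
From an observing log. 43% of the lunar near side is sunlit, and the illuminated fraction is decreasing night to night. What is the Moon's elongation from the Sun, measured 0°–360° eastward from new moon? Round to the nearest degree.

From f = (1 − cos θ)/2: cos θ = 1 − 2×0.43 = 0.140; arccos → 82.0°.
Since the Moon is past full (waning), take the reflex angle: θ = 360° − 82.0° = 278.0°.

278°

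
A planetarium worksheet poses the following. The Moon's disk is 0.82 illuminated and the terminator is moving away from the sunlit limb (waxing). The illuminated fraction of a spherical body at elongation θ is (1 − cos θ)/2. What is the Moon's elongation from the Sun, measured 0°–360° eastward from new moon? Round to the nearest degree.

cos θ = 1 − 2f = -0.640, giving a principal value of 129.8°.
The Moon is waxing (0°–180°), so θ = 129.8° directly.

130°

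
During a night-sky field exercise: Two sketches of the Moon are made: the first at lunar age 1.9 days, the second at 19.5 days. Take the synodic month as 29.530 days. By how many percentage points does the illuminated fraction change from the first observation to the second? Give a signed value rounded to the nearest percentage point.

First observation: θ = 360°·1.9/29.530 = 23.2°, so f = 0.040.
Second observation: θ = 237.7°, f = 0.767.
Δf = 0.767 − 0.040 = +0.727, i.e. +73 pp.

+73 percentage points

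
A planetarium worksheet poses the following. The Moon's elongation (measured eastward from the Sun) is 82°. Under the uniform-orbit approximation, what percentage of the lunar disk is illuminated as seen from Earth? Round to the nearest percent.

Half-versine of 82°: (1 − 0.139)/2 = 0.430, i.e. 43%.

43%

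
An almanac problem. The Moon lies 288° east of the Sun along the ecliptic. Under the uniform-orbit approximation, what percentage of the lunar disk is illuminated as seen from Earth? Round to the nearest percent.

35%

f = (1 − cos 288°)/2 = (1 − 0.309)/2 ≈ 0.345, i.e. 35%.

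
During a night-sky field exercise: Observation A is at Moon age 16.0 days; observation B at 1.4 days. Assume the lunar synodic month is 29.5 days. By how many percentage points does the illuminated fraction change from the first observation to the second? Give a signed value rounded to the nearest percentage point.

First observation: θ = 360°·16.0/29.5 = 195.3°, so f = 0.982.
Second observation: θ = 17.1°, f = 0.022.
Δf = 0.022 − 0.982 = -0.960, i.e. -96 pp.

-96 percentage points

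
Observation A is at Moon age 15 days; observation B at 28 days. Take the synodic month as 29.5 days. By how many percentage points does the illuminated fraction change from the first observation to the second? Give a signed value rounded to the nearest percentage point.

-97 pp

First observation: θ = 360°·15/29.5 = 183.1°, so f = 0.999.
Second observation: θ = 341.7°, f = 0.025.
Δf = 0.025 − 0.999 = -0.974, i.e. -97 pp.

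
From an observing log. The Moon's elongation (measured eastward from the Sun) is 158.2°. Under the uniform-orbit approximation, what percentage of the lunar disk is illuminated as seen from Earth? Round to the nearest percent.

Half-versine of 158.2°: (1 − (-0.928))/2 = 0.964, i.e. 96%.

96%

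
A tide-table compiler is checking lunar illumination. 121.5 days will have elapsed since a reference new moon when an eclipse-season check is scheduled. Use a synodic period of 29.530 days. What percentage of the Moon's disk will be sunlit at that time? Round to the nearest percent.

Reduce mod P: 121.5 − 4×29.530 = 3.38 d into the current lunation.
Elongation θ = 360° × 3.38/29.530 ≈ 41.2°.
Illuminated fraction = (1 − cos 41.2°)/2 = (1 − 0.752)/2 ≈ 0.124, so 12%.

12%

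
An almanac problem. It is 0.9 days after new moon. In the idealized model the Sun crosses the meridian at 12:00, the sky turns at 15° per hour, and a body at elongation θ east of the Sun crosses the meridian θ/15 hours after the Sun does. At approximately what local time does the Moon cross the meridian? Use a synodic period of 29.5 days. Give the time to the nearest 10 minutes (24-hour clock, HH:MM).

12:40

Elongation θ = 360° × 0.9/29.5 ≈ 11.0°.
At 15° of sky rotation per hour, 11.0° corresponds to a 0.73 h lag.
12:00 + 0.732 h ≈ 12:44 → 12:40 to the nearest ten minutes.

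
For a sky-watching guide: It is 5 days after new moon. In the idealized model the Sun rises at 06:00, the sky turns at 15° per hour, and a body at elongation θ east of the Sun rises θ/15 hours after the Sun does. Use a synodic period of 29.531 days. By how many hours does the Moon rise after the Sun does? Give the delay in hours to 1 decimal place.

Elongation θ = 360° × 5/29.531 ≈ 61.0°.
At 15° of sky rotation per hour, 61.0° corresponds to a 4.06 h lag.
So the Moon rises 4.06 h after the Sun.

4.1 h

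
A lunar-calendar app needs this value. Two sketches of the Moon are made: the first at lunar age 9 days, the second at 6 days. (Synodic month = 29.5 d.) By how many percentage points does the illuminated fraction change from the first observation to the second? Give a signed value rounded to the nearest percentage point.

θ₁ = 360° × 9/29.5 = 109.8°, f₁ = (1 − cos θ₁)/2 = 0.670.
θ₂ = 360° × 6/29.5 = 73.2°, f₂ = (1 − cos θ₂)/2 = 0.356.
Change = f₂ − f₁ = -0.314 → -31 percentage points.

-31 percentage points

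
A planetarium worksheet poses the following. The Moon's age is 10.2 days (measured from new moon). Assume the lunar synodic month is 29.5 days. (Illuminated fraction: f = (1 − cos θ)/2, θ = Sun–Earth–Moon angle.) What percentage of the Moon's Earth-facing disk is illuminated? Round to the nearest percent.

78%

Elongation θ = 360° × 10.2/29.5 ≈ 124.5°.
cos 124.5° = (-0.566), so f = (1 − (-0.566))/2 = 0.783, so 78%.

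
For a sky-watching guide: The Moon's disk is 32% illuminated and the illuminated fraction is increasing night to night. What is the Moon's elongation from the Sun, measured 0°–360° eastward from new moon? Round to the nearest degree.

69°

From f = (1 − cos θ)/2: cos θ = 1 − 2×0.32 = 0.360; arccos → 68.9°.
The Moon is waxing (0°–180°), so θ = 68.9° directly.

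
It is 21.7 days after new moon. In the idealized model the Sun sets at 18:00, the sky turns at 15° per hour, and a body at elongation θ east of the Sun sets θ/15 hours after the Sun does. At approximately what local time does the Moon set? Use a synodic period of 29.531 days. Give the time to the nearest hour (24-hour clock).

12:00

Elongation θ = 360° × 21.7/29.531 ≈ 264.5°.
The Moon trails the Sun by θ/15 = 264.5/15 ≈ 17.64 hours.
18:00 + 17.64 h ≈ 11:38 → 12:00 to the nearest hour.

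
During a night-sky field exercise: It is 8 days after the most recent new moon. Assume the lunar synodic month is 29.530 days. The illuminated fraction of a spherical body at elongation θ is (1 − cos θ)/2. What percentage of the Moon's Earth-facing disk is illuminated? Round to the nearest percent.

Phase angle: θ = 360°·(8 d)/(29.530 d) = 97.5°.
With cos θ = (-0.131), the lit fraction is (1 − (-0.131))/2 ≈ 0.566, so 57%.

57%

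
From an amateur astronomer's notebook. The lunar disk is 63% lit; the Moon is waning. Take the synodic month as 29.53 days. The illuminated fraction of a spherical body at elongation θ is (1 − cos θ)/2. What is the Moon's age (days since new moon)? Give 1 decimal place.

20.9 days

Invert f = (1 − cos θ)/2 to get cos θ = 1 − 2(0.63) = -0.260, hence θ₀ = arccos -0.260 = 105.1°.
A waning Moon lies in 180°–360°, so θ = 360° − 105.1° = 254.9°.
At 360°/29.53 d per day, 254.9° corresponds to 20.91 days.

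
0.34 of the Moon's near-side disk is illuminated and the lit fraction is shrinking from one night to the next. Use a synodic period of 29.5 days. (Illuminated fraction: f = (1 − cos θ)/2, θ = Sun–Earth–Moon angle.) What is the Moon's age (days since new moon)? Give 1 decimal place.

cos θ = 1 − 2f = 0.320, giving a principal value of 71.3°.
Since the Moon is past full (waning), take the reflex angle: θ = 360° − 71.3° = 288.7°.
That fraction of the synodic month is 288.7/360 × 29.5 d ≈ 23.65 d.

23.7 days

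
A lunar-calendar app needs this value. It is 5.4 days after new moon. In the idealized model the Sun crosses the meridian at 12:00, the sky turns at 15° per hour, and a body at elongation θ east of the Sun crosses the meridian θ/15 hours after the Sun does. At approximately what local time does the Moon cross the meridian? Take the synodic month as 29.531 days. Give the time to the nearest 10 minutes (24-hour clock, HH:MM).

Phase angle: θ = 360°·(5.4 d)/(29.531 d) = 65.8°.
At 15° of sky rotation per hour, 65.8° corresponds to a 4.39 h lag.
12:00 + 4.389 h ≈ 16:23 → 16:20 to the nearest ten minutes.

16:20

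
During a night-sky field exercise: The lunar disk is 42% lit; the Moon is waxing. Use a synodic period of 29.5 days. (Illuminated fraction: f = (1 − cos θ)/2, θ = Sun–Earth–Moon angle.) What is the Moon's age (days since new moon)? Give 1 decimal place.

6.6 days

cos θ = 1 − 2f = 0.160, giving a principal value of 80.8°.
Waxing ⇒ before full, so θ = 80.8°.
At 360°/29.5 d per day, 80.8° corresponds to 6.62 days.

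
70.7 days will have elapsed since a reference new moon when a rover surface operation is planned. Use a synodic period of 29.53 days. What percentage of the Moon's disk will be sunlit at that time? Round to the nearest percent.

89%

70.7 d spans 2 complete synodic months (2 × 29.53 = 59.06 d) plus 11.64 d.
The Moon has covered 11.64/29.53 of its cycle, so θ ≈ 360° × 11.64/29.53 = 141.9°.
Illuminated fraction = (1 − cos 141.9°)/2 = (1 − (-0.787))/2 ≈ 0.893, so 89%.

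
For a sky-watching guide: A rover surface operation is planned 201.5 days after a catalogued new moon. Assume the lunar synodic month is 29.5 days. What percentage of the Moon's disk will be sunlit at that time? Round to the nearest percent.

26%

Reduce mod P: 201.5 − 6×29.5 = 24.50 d into the current lunation.
Phase angle: θ = 360°·(24.50 d)/(29.5 d) = 299.0°.
Illuminated fraction = (1 − cos 299.0°)/2 = (1 − 0.485)/2 ≈ 0.258, so 26%.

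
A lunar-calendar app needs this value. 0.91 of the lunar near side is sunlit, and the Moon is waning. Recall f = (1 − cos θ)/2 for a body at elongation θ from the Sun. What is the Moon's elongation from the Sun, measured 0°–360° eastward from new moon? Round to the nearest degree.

cos θ = 1 − 2f = -0.820, giving a principal value of 145.1°.
A waning Moon lies in 180°–360°, so θ = 360° − 145.1° = 214.9°.

215°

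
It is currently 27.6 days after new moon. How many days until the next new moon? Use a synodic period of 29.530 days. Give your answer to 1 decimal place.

1.9 days

The next new moon completes the synodic month: 29.530 − 27.6 = 1.930 days.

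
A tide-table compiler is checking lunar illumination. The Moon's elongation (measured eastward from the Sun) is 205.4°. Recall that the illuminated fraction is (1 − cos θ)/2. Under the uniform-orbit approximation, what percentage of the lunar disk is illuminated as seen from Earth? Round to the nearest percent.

95%

Half-versine of 205.4°: (1 − (-0.903))/2 = 0.952, i.e. 95%.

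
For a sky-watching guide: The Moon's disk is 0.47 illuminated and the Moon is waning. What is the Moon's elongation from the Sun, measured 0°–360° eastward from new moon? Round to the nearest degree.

From f = (1 − cos θ)/2: cos θ = 1 − 2×0.47 = 0.060; arccos → 86.6°.
Since the Moon is past full (waning), take the reflex angle: θ = 360° − 86.6° = 273.4°.

273°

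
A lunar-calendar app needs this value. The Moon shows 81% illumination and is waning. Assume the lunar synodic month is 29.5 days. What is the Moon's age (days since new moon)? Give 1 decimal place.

19.0 days

Invert f = (1 − cos θ)/2 to get cos θ = 1 − 2(0.81) = -0.620, hence θ₀ = arccos -0.620 = 128.3°.
A waning Moon lies in 180°–360°, so θ = 360° − 128.3° = 231.7°.
That fraction of the synodic month is 231.7/360 × 29.5 d ≈ 18.99 d.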